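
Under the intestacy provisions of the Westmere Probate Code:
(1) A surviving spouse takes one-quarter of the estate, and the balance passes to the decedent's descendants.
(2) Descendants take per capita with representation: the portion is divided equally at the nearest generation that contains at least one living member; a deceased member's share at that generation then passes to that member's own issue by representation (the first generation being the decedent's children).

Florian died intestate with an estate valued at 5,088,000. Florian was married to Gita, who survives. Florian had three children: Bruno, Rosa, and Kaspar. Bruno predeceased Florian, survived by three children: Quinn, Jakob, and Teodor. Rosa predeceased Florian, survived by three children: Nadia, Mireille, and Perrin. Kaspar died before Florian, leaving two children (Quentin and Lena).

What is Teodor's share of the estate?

Gita takes one-quarter of 5,088,000 = 1,272,000. The remaining 3,816,000 passes to the descendants.
No child survives, so the initial division is made at the grandchildren's generation.
The descendants' portion (3,816,000) is divided into 8 shares of 477,000: Quinn, Jakob, Teodor, Nadia, Mireille, Perrin, Quentin, and Lena each take 477,000.

Teodor receives 477,000.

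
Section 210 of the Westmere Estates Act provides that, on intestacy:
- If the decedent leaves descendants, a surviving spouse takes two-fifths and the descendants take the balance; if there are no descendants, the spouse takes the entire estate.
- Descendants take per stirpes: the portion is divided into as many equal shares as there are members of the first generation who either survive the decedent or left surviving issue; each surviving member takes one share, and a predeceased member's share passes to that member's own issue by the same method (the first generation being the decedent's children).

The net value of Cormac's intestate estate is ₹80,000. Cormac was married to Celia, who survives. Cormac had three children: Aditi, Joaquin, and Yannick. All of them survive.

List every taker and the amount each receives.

Celia takes two-fifths of ₹80,000 = ₹32,000. The remaining ₹48,000 passes to the descendants.
The descendants' portion (₹48,000) is divided into 3 shares of ₹16,000: Aditi, Joaquin, and Yannick each take ₹16,000.

Celia: ₹32,000; Aditi: ₹16,000; Joaquin: ₹16,000; Yannick: ₹16,000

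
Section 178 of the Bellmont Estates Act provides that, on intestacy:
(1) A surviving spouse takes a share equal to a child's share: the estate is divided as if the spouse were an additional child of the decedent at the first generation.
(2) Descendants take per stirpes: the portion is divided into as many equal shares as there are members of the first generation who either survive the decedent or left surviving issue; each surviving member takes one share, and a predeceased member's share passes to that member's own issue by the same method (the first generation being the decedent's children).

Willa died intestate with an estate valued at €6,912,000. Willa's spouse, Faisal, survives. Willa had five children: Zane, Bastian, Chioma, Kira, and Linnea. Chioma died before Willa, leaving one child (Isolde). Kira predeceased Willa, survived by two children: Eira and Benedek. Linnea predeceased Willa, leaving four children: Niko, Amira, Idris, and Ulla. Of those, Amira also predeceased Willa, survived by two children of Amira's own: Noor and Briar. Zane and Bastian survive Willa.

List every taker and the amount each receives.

The spouse counts as an additional share at the children's level, so there are 6 primary shares of €1,152,000. Faisal takes one such share (€1,152,000).
The children's combined portion (€5,760,000) is divided into 5 shares of €1,152,000: Zane and Bastian each take €1,152,000; Chioma's €1,152,000 share passes to Chioma's issue; Kira's €1,152,000 share passes to Kira's issue; Linnea's €1,152,000 share passes to Linnea's issue.
Chioma's share (€1,152,000) passes entirely to Isolde.
Kira's share (€1,152,000) is divided into 2 shares of €576,000: Eira and Benedek each take €576,000.
Linnea's share (€1,152,000) is divided into 4 shares of €288,000: Niko, Idris, and Ulla each take €288,000; Amira's €288,000 share passes to Amira's issue.
Amira's share (€288,000) is divided into 2 shares of €144,000: Noor and Briar each take €144,000.

Faisal: €1,152,000; Zane: €1,152,000; Bastian: €1,152,000; Isolde: €1,152,000; Eira: €576,000; Benedek: €576,000; Niko: €288,000; Noor: €144,000; Briar: €144,000; Idris: €288,000; Ulla: €288,000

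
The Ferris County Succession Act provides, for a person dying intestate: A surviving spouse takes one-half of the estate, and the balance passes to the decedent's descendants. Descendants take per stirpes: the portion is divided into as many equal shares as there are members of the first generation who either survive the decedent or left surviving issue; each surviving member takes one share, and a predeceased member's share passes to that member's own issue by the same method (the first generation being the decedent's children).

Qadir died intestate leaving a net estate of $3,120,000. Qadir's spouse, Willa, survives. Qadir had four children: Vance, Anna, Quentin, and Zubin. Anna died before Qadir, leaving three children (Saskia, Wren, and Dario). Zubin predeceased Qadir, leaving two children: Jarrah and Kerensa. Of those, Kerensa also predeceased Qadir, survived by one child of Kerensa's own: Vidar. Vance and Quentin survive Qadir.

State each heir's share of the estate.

Willa takes one-half of $3,120,000 = $1,560,000. The remaining $1,560,000 passes to the descendants.
The descendants' portion ($1,560,000) is divided into 4 shares of $390,000: Vance and Quentin each take $390,000; Anna's $390,000 share passes to Anna's issue; Zubin's $390,000 share passes to Zubin's issue.
Anna's share ($390,000) is divided into 3 shares of $130,000: Saskia, Wren, and Dario each take $130,000.
Zubin's share ($390,000) is divided into 2 shares of $195,000: Jarrah takes $195,000; Kerensa's $195,000 share passes to Kerensa's issue.
Kerensa's share ($195,000) passes entirely to Vidar.

Willa: $1,560,000; Vance: $390,000; Saskia: $130,000; Wren: $130,000; Dario: $130,000; Quentin: $390,000; Jarrah: $195,000; Vidar: $195,000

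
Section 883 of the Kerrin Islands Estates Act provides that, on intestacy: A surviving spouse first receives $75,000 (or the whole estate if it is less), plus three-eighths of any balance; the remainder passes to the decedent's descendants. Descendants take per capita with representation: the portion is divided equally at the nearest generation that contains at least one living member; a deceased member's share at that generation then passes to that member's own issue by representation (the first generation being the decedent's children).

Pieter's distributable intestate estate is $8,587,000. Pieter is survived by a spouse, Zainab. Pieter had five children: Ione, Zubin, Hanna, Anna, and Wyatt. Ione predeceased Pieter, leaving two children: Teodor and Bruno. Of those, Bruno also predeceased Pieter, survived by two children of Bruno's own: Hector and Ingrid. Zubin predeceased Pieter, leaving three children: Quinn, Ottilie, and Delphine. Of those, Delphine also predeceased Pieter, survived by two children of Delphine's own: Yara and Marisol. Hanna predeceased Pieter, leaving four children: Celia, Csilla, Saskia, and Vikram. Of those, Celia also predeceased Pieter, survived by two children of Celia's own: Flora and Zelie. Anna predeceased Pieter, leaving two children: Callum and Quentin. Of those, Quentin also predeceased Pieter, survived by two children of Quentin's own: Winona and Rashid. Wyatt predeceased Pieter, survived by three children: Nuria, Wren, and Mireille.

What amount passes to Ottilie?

Ottilie receives $380,000.

Zainab first takes $75,000, leaving a balance of $8,512,000. Zainab then takes three-eighths of the balance ($3,192,000), for a total of $3,267,000. The remaining $5,320,000 passes to the descendants.
No child survives, so the initial division is made at the grandchildren's generation.
The descendants' portion ($5,320,000) is divided into 14 shares of $380,000: Teodor, Quinn, Ottilie, Csilla, Saskia, Vikram, Callum, Nuria, Wren, and Mireille each take $380,000; Bruno's $380,000 share passes to Bruno's issue; Delphine's $380,000 share passes to Delphine's issue; Celia's $380,000 share passes to Celia's issue; Quentin's $380,000 share passes to Quentin's issue.
Bruno's share ($380,000) is divided into 2 shares of $190,000: Hector and Ingrid each take $190,000.
Delphine's share ($380,000) is divided into 2 shares of $190,000: Yara and Marisol each take $190,000.
Celia's share ($380,000) is divided into 2 shares of $190,000: Flora and Zelie each take $190,000.
Quentin's share ($380,000) is divided into 2 shares of $190,000: Winona and Rashid each take $190,000.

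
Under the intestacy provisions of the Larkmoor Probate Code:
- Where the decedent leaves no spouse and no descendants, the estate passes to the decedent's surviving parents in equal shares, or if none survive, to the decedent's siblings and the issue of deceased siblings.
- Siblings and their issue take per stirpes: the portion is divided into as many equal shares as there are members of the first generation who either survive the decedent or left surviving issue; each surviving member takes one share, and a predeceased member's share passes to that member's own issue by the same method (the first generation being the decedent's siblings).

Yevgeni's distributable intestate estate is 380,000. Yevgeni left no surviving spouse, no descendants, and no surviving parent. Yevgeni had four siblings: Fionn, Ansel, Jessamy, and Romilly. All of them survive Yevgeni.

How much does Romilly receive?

Romilly receives 95,000.

The entire 380,000 passes to the siblings and their issue.
That amount (380,000) is divided into 4 shares of 95,000: Fionn, Ansel, Jessamy, and Romilly each take 95,000.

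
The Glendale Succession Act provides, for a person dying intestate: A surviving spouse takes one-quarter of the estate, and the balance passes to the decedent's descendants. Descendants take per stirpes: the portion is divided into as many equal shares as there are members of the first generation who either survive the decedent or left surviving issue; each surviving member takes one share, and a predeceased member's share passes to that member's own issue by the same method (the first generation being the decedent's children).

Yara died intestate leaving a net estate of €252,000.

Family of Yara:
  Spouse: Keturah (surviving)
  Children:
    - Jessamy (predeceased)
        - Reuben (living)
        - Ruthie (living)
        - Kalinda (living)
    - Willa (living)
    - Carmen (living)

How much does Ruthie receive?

Keturah takes one-quarter of €252,000 = €63,000. The remaining €189,000 passes to the descendants.
The descendants' portion (€189,000) is divided into 3 shares of €63,000: Willa and Carmen each take €63,000; Jessamy's €63,000 share passes to Jessamy's issue.
Jessamy's share (€63,000) is divided into 3 shares of €21,000: Reuben, Ruthie, and Kalinda each take €21,000.

Ruthie receives €21,000.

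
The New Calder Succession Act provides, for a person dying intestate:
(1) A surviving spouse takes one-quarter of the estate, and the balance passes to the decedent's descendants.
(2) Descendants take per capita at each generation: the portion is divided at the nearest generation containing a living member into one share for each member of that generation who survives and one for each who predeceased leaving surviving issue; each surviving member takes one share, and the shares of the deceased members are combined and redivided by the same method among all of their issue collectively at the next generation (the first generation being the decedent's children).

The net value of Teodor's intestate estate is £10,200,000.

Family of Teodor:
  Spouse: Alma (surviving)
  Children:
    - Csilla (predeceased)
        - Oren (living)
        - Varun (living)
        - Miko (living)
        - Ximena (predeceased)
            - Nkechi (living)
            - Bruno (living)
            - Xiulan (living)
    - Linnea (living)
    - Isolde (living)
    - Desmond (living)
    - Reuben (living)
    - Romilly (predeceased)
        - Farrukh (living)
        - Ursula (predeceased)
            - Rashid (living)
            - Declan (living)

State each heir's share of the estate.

Alma: £2,550,000; Oren: £425,000; Varun: £425,000; Miko: £425,000; Nkechi: £170,000; Bruno: £170,000; Xiulan: £170,000; Linnea: £1,275,000; Isolde: £1,275,000; Desmond: £1,275,000; Reuben: £1,275,000; Farrukh: £425,000; Rashid: £170,000; Declan: £170,000

Alma takes one-quarter of £10,200,000 = £2,550,000. The remaining £7,650,000 passes to the descendants.
The descendants' portion (£7,650,000) is divided at the children's generation into 6 shares of £1,275,000. Linnea, Isolde, Desmond, and Reuben each take £1,275,000. The 2 shares of the deceased (Csilla and Romilly) are combined into a pool of £2,550,000.
That pool (£2,550,000) is divided at the grandchildren's generation into 6 shares of £425,000. Oren, Varun, Miko, and Farrukh each take £425,000. The 2 shares of the deceased (Ximena and Ursula) are combined into a pool of £850,000.
That pool (£850,000) is divided at the great-grandchildren's generation equally among Nkechi, Bruno, Xiulan, Rashid, and Declan: £170,000 each.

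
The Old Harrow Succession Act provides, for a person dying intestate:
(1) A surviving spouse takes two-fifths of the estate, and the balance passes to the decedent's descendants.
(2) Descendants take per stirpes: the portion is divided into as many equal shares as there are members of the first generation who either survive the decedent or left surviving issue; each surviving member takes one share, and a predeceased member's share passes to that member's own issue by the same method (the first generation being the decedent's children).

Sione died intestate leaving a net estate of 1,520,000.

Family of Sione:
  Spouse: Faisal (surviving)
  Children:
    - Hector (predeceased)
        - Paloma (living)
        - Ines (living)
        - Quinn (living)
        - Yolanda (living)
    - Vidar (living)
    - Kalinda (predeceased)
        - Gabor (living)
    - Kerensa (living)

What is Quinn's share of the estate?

Faisal takes two-fifths of 1,520,000 = 608,000. The remaining 912,000 passes to the descendants.
The descendants' portion (912,000) is divided into 4 shares of 228,000: Vidar and Kerensa each take 228,000; Hector's 228,000 share passes to Hector's issue; Kalinda's 228,000 share passes to Kalinda's issue.
Hector's share (228,000) is divided into 4 shares of 57,000: Paloma, Ines, Quinn, and Yolanda each take 57,000.
Kalinda's share (228,000) passes entirely to Gabor.

Quinn receives 57,000.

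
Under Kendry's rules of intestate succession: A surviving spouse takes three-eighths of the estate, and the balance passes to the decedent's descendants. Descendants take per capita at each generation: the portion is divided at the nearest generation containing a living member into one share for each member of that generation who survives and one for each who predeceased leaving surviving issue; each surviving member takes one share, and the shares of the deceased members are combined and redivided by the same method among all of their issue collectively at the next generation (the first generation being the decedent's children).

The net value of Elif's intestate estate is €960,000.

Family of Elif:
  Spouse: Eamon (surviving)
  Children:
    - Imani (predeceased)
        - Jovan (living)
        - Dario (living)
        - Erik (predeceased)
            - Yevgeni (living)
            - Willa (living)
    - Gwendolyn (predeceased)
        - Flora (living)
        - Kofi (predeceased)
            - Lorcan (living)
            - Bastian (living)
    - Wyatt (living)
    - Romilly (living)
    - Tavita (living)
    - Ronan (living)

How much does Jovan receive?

Eamon takes three-eighths of €960,000 = €360,000. The remaining €600,000 passes to the descendants.
The descendants' portion (€600,000) is divided at the children's generation into 6 shares of €100,000. Wyatt, Romilly, Tavita, and Ronan each take €100,000. The 2 shares of the deceased (Imani and Gwendolyn) are combined into a pool of €200,000.
That pool (€200,000) is divided at the grandchildren's generation into 5 shares of €40,000. Jovan, Dario, and Flora each take €40,000. The 2 shares of the deceased (Erik and Kofi) are combined into a pool of €80,000.
That pool (€80,000) is divided at the great-grandchildren's generation equally among Yevgeni, Willa, Lorcan, and Bastian: €20,000 each.

Jovan receives €40,000.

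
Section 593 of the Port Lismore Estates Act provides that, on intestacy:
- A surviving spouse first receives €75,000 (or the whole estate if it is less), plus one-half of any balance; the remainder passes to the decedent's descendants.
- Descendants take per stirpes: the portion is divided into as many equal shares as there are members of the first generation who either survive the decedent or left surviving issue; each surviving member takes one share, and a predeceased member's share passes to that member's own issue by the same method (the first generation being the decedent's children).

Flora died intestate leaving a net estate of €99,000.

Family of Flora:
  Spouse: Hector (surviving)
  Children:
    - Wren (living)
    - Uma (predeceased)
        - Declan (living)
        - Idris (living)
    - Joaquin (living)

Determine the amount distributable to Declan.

Declan receives €2,000.

Hector first takes €75,000, leaving a balance of €24,000. Hector then takes one-half of the balance (€12,000), for a total of €87,000. The remaining €12,000 passes to the descendants.
The descendants' portion (€12,000) is divided into 3 shares of €4,000: Wren and Joaquin each take €4,000; Uma's €4,000 share passes to Uma's issue.
Uma's share (€4,000) is divided into 2 shares of €2,000: Declan and Idris each take €2,000.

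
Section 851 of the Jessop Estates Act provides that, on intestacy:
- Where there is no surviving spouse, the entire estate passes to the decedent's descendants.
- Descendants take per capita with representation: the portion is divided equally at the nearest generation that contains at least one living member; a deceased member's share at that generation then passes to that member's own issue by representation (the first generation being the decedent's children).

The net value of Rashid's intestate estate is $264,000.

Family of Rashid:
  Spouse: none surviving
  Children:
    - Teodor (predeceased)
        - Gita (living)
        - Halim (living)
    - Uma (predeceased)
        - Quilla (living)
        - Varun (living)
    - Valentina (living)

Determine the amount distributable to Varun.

Varun receives $44,000.

The entire $264,000 passes to the descendants.
That amount ($264,000) is divided into 3 shares of $88,000: Valentina takes $88,000; Teodor's $88,000 share passes to Teodor's issue; Uma's $88,000 share passes to Uma's issue.
Teodor's share ($88,000) is divided into 2 shares of $44,000: Gita and Halim each take $44,000.
Uma's share ($88,000) is divided into 2 shares of $44,000: Quilla and Varun each take $44,000.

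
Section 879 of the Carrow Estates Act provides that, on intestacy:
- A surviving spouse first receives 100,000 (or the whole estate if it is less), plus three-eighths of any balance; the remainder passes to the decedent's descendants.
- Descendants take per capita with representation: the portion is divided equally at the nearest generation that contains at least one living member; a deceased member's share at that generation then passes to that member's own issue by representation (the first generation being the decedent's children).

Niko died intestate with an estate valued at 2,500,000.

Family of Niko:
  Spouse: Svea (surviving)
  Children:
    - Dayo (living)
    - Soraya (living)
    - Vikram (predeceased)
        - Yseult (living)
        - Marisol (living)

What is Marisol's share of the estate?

Marisol receives 250,000.

Svea first takes 100,000, leaving a balance of 2,400,000. Svea then takes three-eighths of the balance (900,000), for a total of 1,000,000. The remaining 1,500,000 passes to the descendants.
The descendants' portion (1,500,000) is divided into 3 shares of 500,000: Dayo and Soraya each take 500,000; Vikram's 500,000 share passes to Vikram's issue.
Vikram's share (500,000) is divided into 2 shares of 250,000: Yseult and Marisol each take 250,000.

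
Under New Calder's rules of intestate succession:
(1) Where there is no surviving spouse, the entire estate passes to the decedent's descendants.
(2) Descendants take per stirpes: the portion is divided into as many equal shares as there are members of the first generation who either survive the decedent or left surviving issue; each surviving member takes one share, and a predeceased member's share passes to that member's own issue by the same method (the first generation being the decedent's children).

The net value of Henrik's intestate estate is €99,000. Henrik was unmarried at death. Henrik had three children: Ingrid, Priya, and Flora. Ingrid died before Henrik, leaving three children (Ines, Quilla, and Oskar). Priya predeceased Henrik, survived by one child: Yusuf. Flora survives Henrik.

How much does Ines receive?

Ines receives €11,000.

The entire €99,000 passes to the descendants.
That amount (€99,000) is divided into 3 shares of €33,000: Flora takes €33,000; Ingrid's €33,000 share passes to Ingrid's issue; Priya's €33,000 share passes to Priya's issue.
Ingrid's share (€33,000) is divided into 3 shares of €11,000: Ines, Quilla, and Oskar each take €11,000.
Priya's share (€33,000) passes entirely to Yusuf.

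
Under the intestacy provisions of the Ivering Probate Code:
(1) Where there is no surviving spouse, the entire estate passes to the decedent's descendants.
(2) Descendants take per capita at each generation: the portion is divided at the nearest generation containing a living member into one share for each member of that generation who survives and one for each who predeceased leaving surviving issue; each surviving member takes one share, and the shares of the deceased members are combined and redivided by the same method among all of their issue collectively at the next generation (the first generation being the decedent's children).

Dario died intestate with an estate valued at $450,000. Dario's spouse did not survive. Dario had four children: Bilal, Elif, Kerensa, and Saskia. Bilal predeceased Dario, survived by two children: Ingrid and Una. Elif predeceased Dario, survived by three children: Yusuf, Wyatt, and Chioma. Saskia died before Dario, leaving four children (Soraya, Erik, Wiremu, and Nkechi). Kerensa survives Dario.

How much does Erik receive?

Erik receives $37,500.

The entire $450,000 passes to the descendants.
That amount ($450,000) is divided at the children's generation into 4 shares of $112,500. Kerensa takes $112,500. The 3 shares of the deceased (Bilal, Elif, and Saskia) are combined into a pool of $337,500.
That pool ($337,500) is divided at the grandchildren's generation equally among Ingrid, Una, Yusuf, Wyatt, Chioma, Soraya, Erik, Wiremu, and Nkechi: $37,500 each.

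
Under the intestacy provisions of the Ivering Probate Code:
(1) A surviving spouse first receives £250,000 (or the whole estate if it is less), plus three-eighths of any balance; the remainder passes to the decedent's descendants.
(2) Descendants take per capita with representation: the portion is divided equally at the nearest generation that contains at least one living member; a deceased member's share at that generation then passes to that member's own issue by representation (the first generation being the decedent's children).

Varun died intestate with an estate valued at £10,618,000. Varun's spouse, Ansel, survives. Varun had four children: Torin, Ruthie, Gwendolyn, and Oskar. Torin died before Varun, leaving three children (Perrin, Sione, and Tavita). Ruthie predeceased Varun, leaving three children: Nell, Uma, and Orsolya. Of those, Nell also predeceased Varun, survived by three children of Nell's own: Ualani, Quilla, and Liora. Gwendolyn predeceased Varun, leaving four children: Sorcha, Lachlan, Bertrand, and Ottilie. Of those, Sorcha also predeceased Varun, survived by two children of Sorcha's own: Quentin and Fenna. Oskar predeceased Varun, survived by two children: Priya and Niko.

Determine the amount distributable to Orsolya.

Orsolya receives £540,000.

Ansel first takes £250,000, leaving a balance of £10,368,000. Ansel then takes three-eighths of the balance (£3,888,000), for a total of £4,138,000. The remaining £6,480,000 passes to the descendants.
No child survives, so the initial division is made at the grandchildren's generation.
The descendants' portion (£6,480,000) is divided into 12 shares of £540,000: Perrin, Sione, Tavita, Uma, Orsolya, Lachlan, Bertrand, Ottilie, Priya, and Niko each take £540,000; Nell's £540,000 share passes to Nell's issue; Sorcha's £540,000 share passes to Sorcha's issue.
Nell's share (£540,000) is divided into 3 shares of £180,000: Ualani, Quilla, and Liora each take £180,000.
Sorcha's share (£540,000) is divided into 2 shares of £270,000: Quentin and Fenna each take £270,000.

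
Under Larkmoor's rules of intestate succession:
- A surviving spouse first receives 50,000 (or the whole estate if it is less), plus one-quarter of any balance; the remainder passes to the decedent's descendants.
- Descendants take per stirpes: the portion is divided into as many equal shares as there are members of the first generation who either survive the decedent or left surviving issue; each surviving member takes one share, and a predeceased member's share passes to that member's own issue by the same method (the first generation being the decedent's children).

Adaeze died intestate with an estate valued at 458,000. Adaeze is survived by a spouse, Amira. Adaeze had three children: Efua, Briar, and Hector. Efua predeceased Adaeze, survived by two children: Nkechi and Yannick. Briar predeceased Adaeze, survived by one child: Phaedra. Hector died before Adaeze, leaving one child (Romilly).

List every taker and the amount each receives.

Amira: 152,000; Nkechi: 51,000; Yannick: 51,000; Phaedra: 102,000; Romilly: 102,000

Amira first takes 50,000, leaving a balance of 408,000. Amira then takes one-quarter of the balance (102,000), for a total of 152,000. The remaining 306,000 passes to the descendants.
The descendants' portion (306,000) is divided into 3 shares of 102,000: Efua's 102,000 share passes to Efua's issue; Briar's 102,000 share passes to Briar's issue; Hector's 102,000 share passes to Hector's issue.
Efua's share (102,000) is divided into 2 shares of 51,000: Nkechi and Yannick each take 51,000.
Briar's share (102,000) passes entirely to Phaedra.
Hector's share (102,000) passes entirely to Romilly.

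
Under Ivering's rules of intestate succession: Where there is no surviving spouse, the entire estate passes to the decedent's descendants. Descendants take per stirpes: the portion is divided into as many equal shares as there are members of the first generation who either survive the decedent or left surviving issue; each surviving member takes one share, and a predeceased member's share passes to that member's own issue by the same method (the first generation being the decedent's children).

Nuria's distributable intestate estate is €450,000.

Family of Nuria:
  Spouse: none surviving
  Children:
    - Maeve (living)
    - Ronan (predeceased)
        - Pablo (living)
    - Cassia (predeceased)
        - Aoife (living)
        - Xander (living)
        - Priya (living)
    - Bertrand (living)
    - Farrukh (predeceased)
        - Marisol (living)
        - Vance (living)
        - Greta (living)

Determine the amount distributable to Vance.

The entire €450,000 passes to the descendants.
That amount (€450,000) is divided into 5 shares of €90,000: Maeve and Bertrand each take €90,000; Ronan's €90,000 share passes to Ronan's issue; Cassia's €90,000 share passes to Cassia's issue; Farrukh's €90,000 share passes to Farrukh's issue.
Ronan's share (€90,000) passes entirely to Pablo.
Cassia's share (€90,000) is divided into 3 shares of €30,000: Aoife, Xander, and Priya each take €30,000.
Farrukh's share (€90,000) is divided into 3 shares of €30,000: Marisol, Vance, and Greta each take €30,000.

Vance receives €30,000.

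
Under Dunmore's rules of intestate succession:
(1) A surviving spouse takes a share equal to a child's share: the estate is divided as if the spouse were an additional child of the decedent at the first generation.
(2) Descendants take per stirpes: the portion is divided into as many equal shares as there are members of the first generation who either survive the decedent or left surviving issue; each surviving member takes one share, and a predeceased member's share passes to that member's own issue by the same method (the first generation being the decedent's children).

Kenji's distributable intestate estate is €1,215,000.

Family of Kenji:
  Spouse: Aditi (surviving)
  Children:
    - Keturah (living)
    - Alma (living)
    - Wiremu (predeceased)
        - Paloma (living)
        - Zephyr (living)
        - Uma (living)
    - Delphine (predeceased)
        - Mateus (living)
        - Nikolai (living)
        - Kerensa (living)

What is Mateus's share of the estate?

Mateus receives €81,000.

The spouse counts as an additional share at the children's level, so there are 5 primary shares of €243,000. Aditi takes one such share (€243,000).
The children's combined portion (€972,000) is divided into 4 shares of €243,000: Keturah and Alma each take €243,000; Wiremu's €243,000 share passes to Wiremu's issue; Delphine's €243,000 share passes to Delphine's issue.
Wiremu's share (€243,000) is divided into 3 shares of €81,000: Paloma, Zephyr, and Uma each take €81,000.
Delphine's share (€243,000) is divided into 3 shares of €81,000: Mateus, Nikolai, and Kerensa each take €81,000.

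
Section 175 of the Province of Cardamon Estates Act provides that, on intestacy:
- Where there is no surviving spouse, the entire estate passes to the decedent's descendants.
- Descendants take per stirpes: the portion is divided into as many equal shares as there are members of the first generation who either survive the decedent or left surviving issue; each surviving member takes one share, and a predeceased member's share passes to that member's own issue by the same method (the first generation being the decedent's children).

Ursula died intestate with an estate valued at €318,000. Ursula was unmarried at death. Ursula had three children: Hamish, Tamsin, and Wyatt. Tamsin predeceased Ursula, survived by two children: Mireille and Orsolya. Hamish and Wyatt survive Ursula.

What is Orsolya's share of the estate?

The entire €318,000 passes to the descendants.
That amount (€318,000) is divided into 3 shares of €106,000: Hamish and Wyatt each take €106,000; Tamsin's €106,000 share passes to Tamsin's issue.
Tamsin's share (€106,000) is divided into 2 shares of €53,000: Mireille and Orsolya each take €53,000.

Orsolya receives €53,000.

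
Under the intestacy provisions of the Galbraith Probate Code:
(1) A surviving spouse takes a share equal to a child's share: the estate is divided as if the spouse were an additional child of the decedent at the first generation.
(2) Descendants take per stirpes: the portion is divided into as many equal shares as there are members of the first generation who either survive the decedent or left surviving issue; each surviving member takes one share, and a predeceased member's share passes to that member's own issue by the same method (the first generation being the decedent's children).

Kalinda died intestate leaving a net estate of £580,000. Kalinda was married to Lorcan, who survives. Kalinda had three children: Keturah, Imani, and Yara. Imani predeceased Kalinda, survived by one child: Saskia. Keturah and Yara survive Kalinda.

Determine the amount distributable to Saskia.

Saskia receives £145,000.

The spouse counts as an additional share at the children's level, so there are 4 primary shares of £145,000. Lorcan takes one such share (£145,000).
The children's combined portion (£435,000) is divided into 3 shares of £145,000: Keturah and Yara each take £145,000; Imani's £145,000 share passes to Imani's issue.
Imani's share (£145,000) passes entirely to Saskia.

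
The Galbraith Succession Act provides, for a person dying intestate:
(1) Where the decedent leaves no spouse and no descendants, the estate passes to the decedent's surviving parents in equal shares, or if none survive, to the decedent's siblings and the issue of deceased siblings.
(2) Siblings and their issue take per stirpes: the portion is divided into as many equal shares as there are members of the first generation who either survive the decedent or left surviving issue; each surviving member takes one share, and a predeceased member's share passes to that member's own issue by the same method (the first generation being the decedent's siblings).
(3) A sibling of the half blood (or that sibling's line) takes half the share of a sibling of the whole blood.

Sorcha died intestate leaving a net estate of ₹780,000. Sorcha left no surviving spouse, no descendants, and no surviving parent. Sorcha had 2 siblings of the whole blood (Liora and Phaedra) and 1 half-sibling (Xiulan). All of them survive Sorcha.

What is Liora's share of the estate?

The entire ₹780,000 passes to the siblings and their issue.
Counting each half-blood sibling's line as half a unit, there are 5/2 units in ₹780,000, so one unit is ₹312,000. Whole-blood lines (Liora and Phaedra) take ₹312,000 each; half-blood lines (Xiulan) take ₹156,000 each.

Liora receives ₹312,000.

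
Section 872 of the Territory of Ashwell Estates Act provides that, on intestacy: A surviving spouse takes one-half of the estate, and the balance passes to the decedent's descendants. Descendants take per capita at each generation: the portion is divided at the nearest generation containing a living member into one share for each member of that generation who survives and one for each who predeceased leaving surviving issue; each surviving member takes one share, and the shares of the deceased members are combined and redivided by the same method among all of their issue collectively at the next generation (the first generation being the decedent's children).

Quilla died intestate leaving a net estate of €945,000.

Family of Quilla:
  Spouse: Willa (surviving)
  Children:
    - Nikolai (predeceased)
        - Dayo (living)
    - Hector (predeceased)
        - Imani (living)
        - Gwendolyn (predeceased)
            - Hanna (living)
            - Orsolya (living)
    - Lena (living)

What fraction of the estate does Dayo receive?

Dayo receives 1/9 of the estate.

Willa takes one-half of €945,000 = €472,500. The remaining €472,500 passes to the descendants.
The descendants' portion (€472,500) is divided at the children's generation into 3 shares of €157,500. Lena takes €157,500. The 2 shares of the deceased (Nikolai and Hector) are combined into a pool of €315,000.
That pool (€315,000) is divided at the grandchildren's generation into 3 shares of €105,000. Dayo and Imani each take €105,000. The remaining share for the deceased Gwendolyn (€105,000) is carried to the next generation.
That pool (€105,000) is divided at the great-grandchildren's generation equally among Hanna and Orsolya: €52,500 each.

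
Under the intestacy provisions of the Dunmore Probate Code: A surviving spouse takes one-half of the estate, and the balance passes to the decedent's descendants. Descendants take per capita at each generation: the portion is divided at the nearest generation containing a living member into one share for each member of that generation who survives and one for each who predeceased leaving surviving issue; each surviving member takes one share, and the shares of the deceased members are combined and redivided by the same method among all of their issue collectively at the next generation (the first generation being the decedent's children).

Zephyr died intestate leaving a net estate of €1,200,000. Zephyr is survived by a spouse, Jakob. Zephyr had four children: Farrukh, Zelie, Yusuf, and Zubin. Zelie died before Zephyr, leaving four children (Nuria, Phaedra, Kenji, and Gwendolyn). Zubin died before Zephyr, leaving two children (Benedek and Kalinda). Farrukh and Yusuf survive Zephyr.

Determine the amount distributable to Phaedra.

Phaedra receives €50,000.

Jakob takes one-half of €1,200,000 = €600,000. The remaining €600,000 passes to the descendants.
The descendants' portion (€600,000) is divided at the children's generation into 4 shares of €150,000. Farrukh and Yusuf each take €150,000. The 2 shares of the deceased (Zelie and Zubin) are combined into a pool of €300,000.
That pool (€300,000) is divided at the grandchildren's generation equally among Nuria, Phaedra, Kenji, Gwendolyn, Benedek, and Kalinda: €50,000 each.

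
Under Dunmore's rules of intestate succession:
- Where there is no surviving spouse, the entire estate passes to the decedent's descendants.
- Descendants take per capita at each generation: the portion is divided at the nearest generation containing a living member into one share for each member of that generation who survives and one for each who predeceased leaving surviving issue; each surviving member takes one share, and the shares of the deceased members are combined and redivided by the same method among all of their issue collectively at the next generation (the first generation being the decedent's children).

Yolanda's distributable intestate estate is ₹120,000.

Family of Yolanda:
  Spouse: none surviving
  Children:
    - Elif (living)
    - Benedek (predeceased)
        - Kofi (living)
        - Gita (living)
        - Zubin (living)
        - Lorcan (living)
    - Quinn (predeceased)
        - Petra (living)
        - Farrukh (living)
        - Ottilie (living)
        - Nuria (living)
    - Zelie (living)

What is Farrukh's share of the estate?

Farrukh receives ₹7,500.

The entire ₹120,000 passes to the descendants.
That amount (₹120,000) is divided at the children's generation into 4 shares of ₹30,000. Elif and Zelie each take ₹30,000. The 2 shares of the deceased (Benedek and Quinn) are combined into a pool of ₹60,000.
That pool (₹60,000) is divided at the grandchildren's generation equally among Kofi, Gita, Zubin, Lorcan, Petra, Farrukh, Ottilie, and Nuria: ₹7,500 each.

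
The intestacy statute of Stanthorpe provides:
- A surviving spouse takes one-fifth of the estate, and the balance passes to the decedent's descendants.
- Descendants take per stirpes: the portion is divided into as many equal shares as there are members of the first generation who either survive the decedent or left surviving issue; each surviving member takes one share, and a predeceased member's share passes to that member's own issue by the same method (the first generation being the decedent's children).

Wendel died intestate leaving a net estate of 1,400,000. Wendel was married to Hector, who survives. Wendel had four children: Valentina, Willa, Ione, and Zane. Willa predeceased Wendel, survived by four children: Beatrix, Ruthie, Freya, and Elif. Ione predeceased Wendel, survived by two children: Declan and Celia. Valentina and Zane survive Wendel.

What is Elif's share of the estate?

Hector takes one-fifth of 1,400,000 = 280,000. The remaining 1,120,000 passes to the descendants.
The descendants' portion (1,120,000) is divided into 4 shares of 280,000: Valentina and Zane each take 280,000; Willa's 280,000 share passes to Willa's issue; Ione's 280,000 share passes to Ione's issue.
Willa's share (280,000) is divided into 4 shares of 70,000: Beatrix, Ruthie, Freya, and Elif each take 70,000.
Ione's share (280,000) is divided into 2 shares of 140,000: Declan and Celia each take 140,000.

Elif receives 70,000.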